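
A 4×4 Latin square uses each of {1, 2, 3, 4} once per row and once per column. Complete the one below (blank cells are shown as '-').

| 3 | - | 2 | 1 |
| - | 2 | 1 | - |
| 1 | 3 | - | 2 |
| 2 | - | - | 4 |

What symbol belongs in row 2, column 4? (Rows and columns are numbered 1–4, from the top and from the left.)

3

(r1,c2): row 1 has {1,2,3}; column 2 has {2,3}, so it must be 4.
(r2,c1): row 2 has {1,2}; column 1 has {1,2,3}, so it must be 4.
(r2,c4): row 2 has {1,2,4}; column 4 has {1,2,4}, so it must be 3.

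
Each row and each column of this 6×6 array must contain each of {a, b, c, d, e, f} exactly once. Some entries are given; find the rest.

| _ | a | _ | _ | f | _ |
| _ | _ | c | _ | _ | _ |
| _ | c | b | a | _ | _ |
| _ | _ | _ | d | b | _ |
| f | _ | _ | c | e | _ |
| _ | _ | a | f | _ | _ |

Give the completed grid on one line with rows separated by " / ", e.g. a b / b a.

c a e b f d / d f c e a b / e c b a d f / a e f d b c / f b d c e a / b d a f c e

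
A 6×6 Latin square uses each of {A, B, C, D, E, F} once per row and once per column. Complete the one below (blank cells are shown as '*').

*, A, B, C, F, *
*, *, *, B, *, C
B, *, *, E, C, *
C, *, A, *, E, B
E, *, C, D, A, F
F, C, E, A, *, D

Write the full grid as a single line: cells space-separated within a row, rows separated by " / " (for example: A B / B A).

D A B C F E / A E F B D C / B F D E C A / C D A F E B / E B C D A F / F C E A B D

Cell (r1,c1): row 1 has {A,B,C,F}; column 1 has {B,C,E,F} → D.
Cell (r1,c6): row 1 has {A,B,C,D,F}; column 6 has {B,C,D,F} → E.
Cell (r2,c1): row 2 has {B,C}; column 1 has {B,C,D,E,F} → A.
Cell (r2,c5): row 2 has {A,B,C}; column 5 has {A,C,E,F} → D.
Cell (r3,c6): row 3 has {B,C,E}; column 6 has {B,C,D,E,F} → A.
Cell (r4,c4): row 4 has {A,B,C,E}; column 4 has {A,B,C,D,E} → F.
Cell (r5,c2): row 5 has {A,C,D,E,F}; column 2 has {A,C} → B.
Cell (r6,c5): row 6 has {A,C,D,E,F}; column 5 has {A,C,D,E,F} → B.
Cell (r2,c3): row 2 has {A,B,C,D}; column 3 has {A,B,C,E} → F.
Cell (r3,c3): row 3 has {A,B,C,E}; column 3 has {A,B,C,E,F} → D.
Cell (r4,c2): row 4 has {A,B,C,E,F}; column 2 has {A,B,C} → D.
Cell (r2,c2): row 2 has {A,B,C,D,F}; column 2 has {A,B,C,D} → E.
Cell (r3,c2): row 3 has {A,B,C,D,E}; column 2 has {A,B,C,D,E} → F.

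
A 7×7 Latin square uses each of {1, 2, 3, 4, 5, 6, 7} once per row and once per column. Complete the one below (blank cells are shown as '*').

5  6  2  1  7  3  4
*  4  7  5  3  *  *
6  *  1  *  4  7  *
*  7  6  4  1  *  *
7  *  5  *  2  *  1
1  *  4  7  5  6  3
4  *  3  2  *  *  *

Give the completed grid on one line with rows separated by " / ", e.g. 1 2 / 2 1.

5 6 2 1 7 3 4 / 2 4 7 5 3 1 6 / 6 5 1 3 4 7 2 / 3 7 6 4 1 2 5 / 7 3 5 6 2 4 1 / 1 2 4 7 5 6 3 / 4 1 3 2 6 5 7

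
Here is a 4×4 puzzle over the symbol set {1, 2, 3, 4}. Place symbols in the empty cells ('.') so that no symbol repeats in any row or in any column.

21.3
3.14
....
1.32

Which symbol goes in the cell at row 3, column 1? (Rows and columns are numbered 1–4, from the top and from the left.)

4

At row 1, column 3: row 1 has {1,2,3}; column 3 has {1,3}; that leaves 4.
At row 2, column 2: row 2 has {1,3,4}; column 2 has {1}; that leaves 2.
At row 3, column 1: row 3 is empty so far; column 1 has {1,2,3}; that leaves 4.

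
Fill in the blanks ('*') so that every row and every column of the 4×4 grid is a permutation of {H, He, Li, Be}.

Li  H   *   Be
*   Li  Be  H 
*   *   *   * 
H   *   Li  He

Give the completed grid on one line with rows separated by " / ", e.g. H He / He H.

row 1 has {H,Li,Be}; column 3 has {Li,Be} — only He is left for (r1,c3).
row 2 has {H,Li,Be}; column 1 has {H,Li} — only He is left for (r2,c1).
row 3 is empty so far; column 1 has {H,He,Li} — only Be is left for (r3,c1).
row 3 has {Be}; column 2 has {H,Li} — only He is left for (r3,c2).
row 3 has {He,Be}; column 3 has {He,Li,Be} — only H is left for (r3,c3).
row 3 has {H,He,Be}; column 4 has {H,He,Be} — only Li is left for (r3,c4).
row 4 has {H,He,Li}; column 2 has {H,He,Li} — only Be is left for (r4,c2).

Li H He Be / He Li Be H / Be He H Li / H Be Li He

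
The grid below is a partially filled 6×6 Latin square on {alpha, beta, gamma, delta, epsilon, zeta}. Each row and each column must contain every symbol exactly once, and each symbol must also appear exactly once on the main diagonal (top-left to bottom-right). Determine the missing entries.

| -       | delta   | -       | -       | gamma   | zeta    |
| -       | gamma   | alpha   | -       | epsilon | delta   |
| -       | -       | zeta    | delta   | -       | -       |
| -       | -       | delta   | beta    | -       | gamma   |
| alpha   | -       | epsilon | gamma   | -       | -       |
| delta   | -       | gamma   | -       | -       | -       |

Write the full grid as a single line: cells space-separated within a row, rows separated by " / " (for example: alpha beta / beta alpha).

(r1,c1): row 1 has {gamma,delta,zeta}; column 1 has {alpha,delta}; the diagonal has {beta,gamma,zeta}, so it must be epsilon.
(r1,c3): row 1 has {gamma,delta,epsilon,zeta}; column 3 has {alpha,gamma,delta,epsilon,zeta}, so it must be beta.
(r1,c4): row 1 has {beta,gamma,delta,epsilon,zeta}; column 4 has {beta,gamma,delta}, so it must be alpha.
(r2,c4): row 2 has {alpha,gamma,delta,epsilon}; column 4 has {alpha,beta,gamma,delta}, so it must be zeta.
(r4,c1): row 4 has {beta,gamma,delta}; column 1 has {alpha,delta,epsilon}, so it must be zeta.
(r4,c5): row 4 has {beta,gamma,delta,zeta}; column 5 has {gamma,epsilon}, so it must be alpha.
(r5,c5): row 5 has {alpha,gamma,epsilon}; column 5 has {alpha,gamma,epsilon}; the diagonal has {beta,gamma,epsilon,zeta}, so it must be delta.
(r5,c6): row 5 has {alpha,gamma,delta,epsilon}; column 6 has {gamma,delta,zeta}, so it must be beta.
(r6,c4): row 6 has {gamma,delta}; column 4 has {alpha,beta,gamma,delta,zeta}, so it must be epsilon.
(r6,c6): row 6 has {gamma,delta,epsilon}; column 6 has {beta,gamma,delta,zeta}; the diagonal has {beta,gamma,delta,epsilon,zeta}, so it must be alpha.
(r2,c1): row 2 has {alpha,gamma,delta,epsilon,zeta}; column 1 has {alpha,delta,epsilon,zeta}, so it must be beta.
(r3,c1): row 3 has {delta,zeta}; column 1 has {alpha,beta,delta,epsilon,zeta}, so it must be gamma.
(r3,c5): row 3 has {gamma,delta,zeta}; column 5 has {alpha,gamma,delta,epsilon}, so it must be beta.
(r3,c6): row 3 has {beta,gamma,delta,zeta}; column 6 has {alpha,beta,gamma,delta,zeta}, so it must be epsilon.
(r4,c2): row 4 has {alpha,beta,gamma,delta,zeta}; column 2 has {gamma,delta}, so it must be epsilon.
(r5,c2): row 5 has {alpha,beta,gamma,delta,epsilon}; column 2 has {gamma,delta,epsilon}, so it must be zeta.
(r6,c2): row 6 has {alpha,gamma,delta,epsilon}; column 2 has {gamma,delta,epsilon,zeta}, so it must be beta.
(r6,c5): row 6 has {alpha,beta,gamma,delta,epsilon}; column 5 has {alpha,beta,gamma,delta,epsilon}, so it must be zeta.
(r3,c2): row 3 has {beta,gamma,delta,epsilon,zeta}; column 2 has {beta,gamma,delta,epsilon,zeta}, so it must be alpha.

epsilon delta beta alpha gamma zeta / beta gamma alpha zeta epsilon delta / gamma alpha zeta delta beta epsilon / zeta epsilon delta beta alpha gamma / alpha zeta epsilon gamma delta beta / delta beta gamma epsilon zeta alpha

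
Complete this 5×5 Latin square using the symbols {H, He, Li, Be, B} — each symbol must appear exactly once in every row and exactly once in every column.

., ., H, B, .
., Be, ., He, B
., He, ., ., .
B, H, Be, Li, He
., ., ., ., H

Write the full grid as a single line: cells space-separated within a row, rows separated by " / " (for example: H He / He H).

He Li H B Be / H Be Li He B / Be He B H Li / B H Be Li He / Li B He Be H

At row 1, column 2: row 1 has {H,B}; column 2 has {H,He,Be}; that leaves Li.
At row 1, column 5: row 1 has {H,Li,B}; column 5 has {H,He,B}; that leaves Be.
At row 2, column 3: row 2 has {He,Be,B}; column 3 has {H,Be}; that leaves Li.
At row 3, column 3: row 3 has {He}; column 3 has {H,Li,Be}; that leaves B.
At row 3, column 5: row 3 has {He,B}; column 5 has {H,He,Be,B}; that leaves Li.
At row 5, column 2: row 5 has {H}; column 2 has {H,He,Li,Be}; that leaves B.
At row 5, column 3: row 5 has {H,B}; column 3 has {H,Li,Be,B}; that leaves He.
At row 5, column 4: row 5 has {H,He,B}; column 4 has {He,Li,B}; that leaves Be.
At row 1, column 1: row 1 has {H,Li,Be,B}; column 1 has {B}; that leaves He.
At row 2, column 1: row 2 has {He,Li,Be,B}; column 1 has {He,B}; that leaves H.
At row 3, column 1: row 3 has {He,Li,B}; column 1 has {H,He,B}; that leaves Be.
At row 3, column 4: row 3 has {He,Li,Be,B}; column 4 has {He,Li,Be,B}; that leaves H.
At row 5, column 1: row 5 has {H,He,Be,B}; column 1 has {H,He,Be,B}; that leaves Li.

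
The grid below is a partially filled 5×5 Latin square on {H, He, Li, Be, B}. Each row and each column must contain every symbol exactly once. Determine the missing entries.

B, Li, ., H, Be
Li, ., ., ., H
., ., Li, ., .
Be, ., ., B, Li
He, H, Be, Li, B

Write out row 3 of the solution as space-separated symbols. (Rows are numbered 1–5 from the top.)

H B Li Be He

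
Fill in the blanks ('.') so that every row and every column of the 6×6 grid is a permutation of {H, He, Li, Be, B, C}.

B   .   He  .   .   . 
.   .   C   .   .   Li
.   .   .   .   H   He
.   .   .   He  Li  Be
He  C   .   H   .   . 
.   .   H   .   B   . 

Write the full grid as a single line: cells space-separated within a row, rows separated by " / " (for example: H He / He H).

B Li He Be C H / H Be C B He Li / Li B Be C H He / C H B He Li Be / He C Li H Be B / Be He H Li B C

Cell (r4,c3): row 4 has {He,Li,Be}; column 3 has {H,He,C} → B.
Cell (r5,c5): row 5 has {H,He,C}; column 5 has {H,Li,B} → Be.
Cell (r5,c6): row 5 has {H,He,Be,C}; column 6 has {He,Li,Be} → B.
Cell (r6,c6): row 6 has {H,B}; column 6 has {He,Li,Be,B} → C.
Cell (r1,c5): row 1 has {He,B}; column 5 has {H,Li,Be,B} → C.
Cell (r1,c6): row 1 has {He,B,C}; column 6 has {He,Li,Be,B,C} → H.
Cell (r2,c5): row 2 has {Li,C}; column 5 has {H,Li,Be,B,C} → He.
Cell (r4,c2): row 4 has {He,Li,Be,B}; column 2 has {C} → H.
Cell (r5,c3): row 5 has {H,He,Be,B,C}; column 3 has {H,He,B,C} → Li.
Cell (r3,c3): row 3 has {H,He}; column 3 has {H,He,Li,B,C} → Be.
Cell (r4,c1): row 4 has {H,He,Li,Be,B}; column 1 has {He,B} → C.
Cell (r3,c1): row 3 has {H,He,Be}; column 1 has {He,B,C} → Li.
Cell (r3,c2): row 3 has {H,He,Li,Be}; column 2 has {H,C} → B.
Cell (r3,c4): row 3 has {H,He,Li,Be,B}; column 4 has {H,He} → C.
Cell (r6,c1): row 6 has {H,B,C}; column 1 has {He,Li,B,C} → Be.
Cell (r6,c4): row 6 has {H,Be,B,C}; column 4 has {H,He,C} → Li.
Cell (r1,c4): row 1 has {H,He,B,C}; column 4 has {H,He,Li,C} → Be.
Cell (r2,c1): row 2 has {He,Li,C}; column 1 has {He,Li,Be,B,C} → H.
Cell (r2,c2): row 2 has {H,He,Li,C}; column 2 has {H,B,C} → Be.
Cell (r2,c4): row 2 has {H,He,Li,Be,C}; column 4 has {H,He,Li,Be,C} → B.
Cell (r6,c2): row 6 has {H,Li,Be,B,C}; column 2 has {H,Be,B,C} → He.
Cell (r1,c2): row 1 has {H,He,Be,B,C}; column 2 has {H,He,Be,B,C} → Li.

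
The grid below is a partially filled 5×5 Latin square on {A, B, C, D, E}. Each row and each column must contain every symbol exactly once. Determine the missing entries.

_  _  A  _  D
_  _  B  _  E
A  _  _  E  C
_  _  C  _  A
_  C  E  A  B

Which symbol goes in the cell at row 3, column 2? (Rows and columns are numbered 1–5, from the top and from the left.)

B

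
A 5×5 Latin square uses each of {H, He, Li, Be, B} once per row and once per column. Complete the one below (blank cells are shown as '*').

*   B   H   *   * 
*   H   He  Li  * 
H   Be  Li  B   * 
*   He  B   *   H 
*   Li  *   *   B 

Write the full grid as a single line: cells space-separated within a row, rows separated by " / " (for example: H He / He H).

Be B H He Li / B H He Li Be / H Be Li B He / Li He B Be H / He Li Be H B

(r2,c5): row 2 has {H,He,Li}; column 5 has {H,B}, so it must be Be.
(r3,c5): row 3 has {H,Li,Be,B}; column 5 has {H,Be,B}, so it must be He.
(r4,c4): row 4 has {H,He,B}; column 4 has {Li,B}, so it must be Be.
(r5,c3): row 5 has {Li,B}; column 3 has {H,He,Li,B}, so it must be Be.
(r1,c4): row 1 has {H,B}; column 4 has {Li,Be,B}, so it must be He.
(r1,c5): row 1 has {H,He,B}; column 5 has {H,He,Be,B}, so it must be Li.
(r2,c1): row 2 has {H,He,Li,Be}; column 1 has {H}, so it must be B.
(r4,c1): row 4 has {H,He,Be,B}; column 1 has {H,B}, so it must be Li.
(r5,c1): row 5 has {Li,Be,B}; column 1 has {H,Li,B}, so it must be He.
(r5,c4): row 5 has {He,Li,Be,B}; column 4 has {He,Li,Be,B}, so it must be H.
(r1,c1): row 1 has {H,He,Li,B}; column 1 has {H,He,Li,B}, so it must be Be.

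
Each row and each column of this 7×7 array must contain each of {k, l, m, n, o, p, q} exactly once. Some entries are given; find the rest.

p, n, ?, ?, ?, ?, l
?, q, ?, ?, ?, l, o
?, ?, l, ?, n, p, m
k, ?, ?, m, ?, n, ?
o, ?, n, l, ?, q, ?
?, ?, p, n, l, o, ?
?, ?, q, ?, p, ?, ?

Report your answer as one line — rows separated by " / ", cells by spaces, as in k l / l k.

p n k q o m l / n q m p k l o / q o l k n p m / k l o m q n p / o p n l m q k / m k p n l o q / l m q o p k n

(r3,c1) = q
(r4,c3) = o
(r4,c5) = q
(r4,c7) = p
(r5,c7) = k
(r6,c1) = m
(r6,c2) = k
(r6,c7) = q
(r7,c7) = n
(r2,c1) = n
(r3,c2) = o
(r3,c4) = k
(r4,c2) = l
(r5,c5) = m
(r7,c1) = l
(r7,c2) = m
(r7,c4) = o
(r7,c6) = k
(r1,c4) = q
(r1,c6) = m
(r2,c4) = p
(r2,c5) = k
(r5,c2) = p
(r1,c3) = k
(r1,c5) = o
(r2,c3) = m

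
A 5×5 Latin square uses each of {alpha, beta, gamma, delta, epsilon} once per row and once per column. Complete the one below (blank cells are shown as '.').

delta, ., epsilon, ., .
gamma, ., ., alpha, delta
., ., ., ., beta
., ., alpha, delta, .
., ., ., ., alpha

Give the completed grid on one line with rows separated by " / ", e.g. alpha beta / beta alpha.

delta alpha epsilon beta gamma / gamma epsilon beta alpha delta / alpha delta gamma epsilon beta / beta gamma alpha delta epsilon / epsilon beta delta gamma alpha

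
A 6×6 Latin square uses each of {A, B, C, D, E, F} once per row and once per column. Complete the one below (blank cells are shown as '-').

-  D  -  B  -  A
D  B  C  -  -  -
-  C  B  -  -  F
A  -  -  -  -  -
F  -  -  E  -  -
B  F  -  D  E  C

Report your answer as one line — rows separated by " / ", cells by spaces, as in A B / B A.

(r2,c6): row 2 has {B,C,D}; column 6 has {A,C,F}, so it must be E.
(r3,c1): row 3 has {B,C,F}; column 1 has {A,B,D,F}, so it must be E.
(r3,c4): row 3 has {B,C,E,F}; column 4 has {B,D,E}, so it must be A.
(r3,c5): row 3 has {A,B,C,E,F}; column 5 has {E}, so it must be D.
(r4,c2): row 4 has {A}; column 2 has {B,C,D,F}, so it must be E.
(r5,c2): row 5 has {E,F}; column 2 has {B,C,D,E,F}, so it must be A.
(r5,c3): row 5 has {A,E,F}; column 3 has {B,C}, so it must be D.
(r5,c6): row 5 has {A,D,E,F}; column 6 has {A,C,E,F}, so it must be B.
(r6,c3): row 6 has {B,C,D,E,F}; column 3 has {B,C,D}, so it must be A.
(r1,c1): row 1 has {A,B,D}; column 1 has {A,B,D,E,F}, so it must be C.
(r1,c5): row 1 has {A,B,C,D}; column 5 has {D,E}, so it must be F.
(r2,c4): row 2 has {B,C,D,E}; column 4 has {A,B,D,E}, so it must be F.
(r2,c5): row 2 has {B,C,D,E,F}; column 5 has {D,E,F}, so it must be A.
(r4,c3): row 4 has {A,E}; column 3 has {A,B,C,D}, so it must be F.
(r4,c4): row 4 has {A,E,F}; column 4 has {A,B,D,E,F}, so it must be C.
(r4,c5): row 4 has {A,C,E,F}; column 5 has {A,D,E,F}, so it must be B.
(r4,c6): row 4 has {A,B,C,E,F}; column 6 has {A,B,C,E,F}, so it must be D.
(r5,c5): row 5 has {A,B,D,E,F}; column 5 has {A,B,D,E,F}, so it must be C.
(r1,c3): row 1 has {A,B,C,D,F}; column 3 has {A,B,C,D,F}, so it must be E.

C D E B F A / D B C F A E / E C B A D F / A E F C B D / F A D E C B / B F A D E C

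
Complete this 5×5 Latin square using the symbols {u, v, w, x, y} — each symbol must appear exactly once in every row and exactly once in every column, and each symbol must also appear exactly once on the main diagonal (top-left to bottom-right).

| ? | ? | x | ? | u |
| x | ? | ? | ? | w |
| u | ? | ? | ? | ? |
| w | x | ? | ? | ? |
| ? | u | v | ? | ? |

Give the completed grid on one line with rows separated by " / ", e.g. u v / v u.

v w x y u / x y u v w / u v w x y / w x y u v / y u v w x

At row 5, column 1: row 5 has {u,v}; column 1 has {u,w,x}; that leaves y.
At row 5, column 5: row 5 has {u,v,y}; column 5 has {u,w}; the diagonal is empty so far; that leaves x.
At row 1, column 1: row 1 has {u,x}; column 1 has {u,w,x,y}; the diagonal has {x}; that leaves v.
At row 2, column 2: row 2 has {w,x}; column 2 has {u,x}; the diagonal has {v,x}; that leaves y.
At row 2, column 3: row 2 has {w,x,y}; column 3 has {v,x}; that leaves u.
At row 2, column 4: row 2 has {u,w,x,y}; column 4 is empty so far; that leaves v.
At row 3, column 3: row 3 has {u}; column 3 has {u,v,x}; the diagonal has {v,x,y}; that leaves w.
At row 4, column 3: row 4 has {w,x}; column 3 has {u,v,w,x}; that leaves y.
At row 4, column 4: row 4 has {w,x,y}; column 4 has {v}; the diagonal has {v,w,x,y}; that leaves u.
At row 4, column 5: row 4 has {u,w,x,y}; column 5 has {u,w,x}; that leaves v.
At row 5, column 4: row 5 has {u,v,x,y}; column 4 has {u,v}; that leaves w.
At row 1, column 2: row 1 has {u,v,x}; column 2 has {u,x,y}; that leaves w.
At row 1, column 4: row 1 has {u,v,w,x}; column 4 has {u,v,w}; that leaves y.
At row 3, column 2: row 3 has {u,w}; column 2 has {u,w,x,y}; that leaves v.
At row 3, column 4: row 3 has {u,v,w}; column 4 has {u,v,w,y}; that leaves x.
At row 3, column 5: row 3 has {u,v,w,x}; column 5 has {u,v,w,x}; that leaves y.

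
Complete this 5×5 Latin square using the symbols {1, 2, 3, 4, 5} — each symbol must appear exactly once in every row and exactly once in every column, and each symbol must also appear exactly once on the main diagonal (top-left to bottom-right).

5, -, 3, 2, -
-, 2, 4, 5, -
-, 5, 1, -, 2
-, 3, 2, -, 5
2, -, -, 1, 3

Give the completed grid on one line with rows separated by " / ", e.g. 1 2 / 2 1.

row 2 has {2,4,5}; column 5 has {2,3,5} — only 1 is left for (r2,c5).
row 4 has {2,3,5}; column 4 has {1,2,5}; the diagonal has {1,2,3,5} — only 4 is left for (r4,c4).
row 5 has {1,2,3}; column 2 has {2,3,5} — only 4 is left for (r5,c2).
row 5 has {1,2,3,4}; column 3 has {1,2,3,4} — only 5 is left for (r5,c3).
row 1 has {2,3,5}; column 2 has {2,3,4,5} — only 1 is left for (r1,c2).
row 1 has {1,2,3,5}; column 5 has {1,2,3,5} — only 4 is left for (r1,c5).
row 2 has {1,2,4,5}; column 1 has {2,5} — only 3 is left for (r2,c1).
row 3 has {1,2,5}; column 1 has {2,3,5} — only 4 is left for (r3,c1).
row 3 has {1,2,4,5}; column 4 has {1,2,4,5} — only 3 is left for (r3,c4).
row 4 has {2,3,4,5}; column 1 has {2,3,4,5} — only 1 is left for (r4,c1).

5 1 3 2 4 / 3 2 4 5 1 / 4 5 1 3 2 / 1 3 2 4 5 / 2 4 5 1 3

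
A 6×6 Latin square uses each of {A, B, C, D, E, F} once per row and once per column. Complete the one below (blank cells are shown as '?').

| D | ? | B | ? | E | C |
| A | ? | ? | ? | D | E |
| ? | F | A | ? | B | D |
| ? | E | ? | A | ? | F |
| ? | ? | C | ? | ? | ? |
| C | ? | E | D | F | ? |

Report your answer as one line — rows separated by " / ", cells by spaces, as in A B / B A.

(r1,c2) = A
(r1,c4) = F
(r2,c3) = F
(r3,c1) = E
(r3,c4) = C
(r4,c1) = B
(r4,c3) = D
(r4,c5) = C
(r5,c1) = F
(r5,c5) = A
(r5,c6) = B
(r6,c2) = B
(r6,c6) = A
(r2,c2) = C
(r2,c4) = B
(r5,c2) = D
(r5,c4) = E

D A B F E C / A C F B D E / E F A C B D / B E D A C F / F D C E A B / C B E D F A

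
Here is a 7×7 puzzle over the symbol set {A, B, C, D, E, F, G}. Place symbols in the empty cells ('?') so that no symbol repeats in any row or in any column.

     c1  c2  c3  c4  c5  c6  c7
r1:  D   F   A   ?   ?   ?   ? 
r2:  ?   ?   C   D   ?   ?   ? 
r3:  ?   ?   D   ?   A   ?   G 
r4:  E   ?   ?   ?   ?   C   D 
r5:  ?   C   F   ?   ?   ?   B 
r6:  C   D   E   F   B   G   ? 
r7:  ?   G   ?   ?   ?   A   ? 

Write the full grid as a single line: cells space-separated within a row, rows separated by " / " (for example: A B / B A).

D F A G C B E / A B C D G E F / B E D C A F G / E A G B F C D / G C F A E D B / C D E F B G A / F G B E D A C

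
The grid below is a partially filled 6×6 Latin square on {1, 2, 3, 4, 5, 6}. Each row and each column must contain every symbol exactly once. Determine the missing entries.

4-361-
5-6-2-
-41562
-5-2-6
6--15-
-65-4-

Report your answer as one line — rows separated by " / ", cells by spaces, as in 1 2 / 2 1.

(r1,c2) = 2
(r1,c6) = 5
(r3,c1) = 3
(r4,c1) = 1
(r4,c3) = 4
(r4,c5) = 3
(r5,c2) = 3
(r5,c3) = 2
(r5,c6) = 4
(r6,c1) = 2
(r6,c4) = 3
(r6,c6) = 1
(r2,c2) = 1
(r2,c4) = 4
(r2,c6) = 3

4 2 3 6 1 5 / 5 1 6 4 2 3 / 3 4 1 5 6 2 / 1 5 4 2 3 6 / 6 3 2 1 5 4 / 2 6 5 3 4 1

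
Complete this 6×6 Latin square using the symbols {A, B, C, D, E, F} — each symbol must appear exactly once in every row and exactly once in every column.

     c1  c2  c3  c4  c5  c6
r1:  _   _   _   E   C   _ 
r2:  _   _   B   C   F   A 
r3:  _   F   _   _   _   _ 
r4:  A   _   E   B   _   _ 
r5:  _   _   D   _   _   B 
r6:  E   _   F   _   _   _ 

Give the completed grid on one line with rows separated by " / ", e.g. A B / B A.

F B A E C D / D E B C F A / B F C D A E / A C E B D F / C A D F E B / E D F A B C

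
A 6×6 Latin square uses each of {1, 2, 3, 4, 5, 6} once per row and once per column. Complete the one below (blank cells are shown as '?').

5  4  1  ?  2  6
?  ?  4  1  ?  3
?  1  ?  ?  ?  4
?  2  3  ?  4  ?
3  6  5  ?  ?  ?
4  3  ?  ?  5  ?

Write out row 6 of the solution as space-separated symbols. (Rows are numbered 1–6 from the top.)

4 3 6 2 5 1

(r1,c4): row 1 has {1,2,4,5,6}; column 4 has {1}, so it must be 3.
(r2,c2): row 2 has {1,3,4}; column 2 has {1,2,3,4,6}, so it must be 5.
(r2,c5): row 2 has {1,3,4,5}; column 5 has {2,4,5}, so it must be 6.
(r3,c5): row 3 has {1,4}; column 5 has {2,4,5,6}, so it must be 3.
(r5,c5): row 5 has {3,5,6}; column 5 has {2,3,4,5,6}, so it must be 1.
(r5,c6): row 5 has {1,3,5,6}; column 6 has {3,4,6}, so it must be 2.
(r6,c6): row 6 has {3,4,5}; column 6 has {2,3,4,6}, so it must be 1.
(r2,c1): row 2 has {1,3,4,5,6}; column 1 has {3,4,5}, so it must be 2.
(r3,c1): row 3 has {1,3,4}; column 1 has {2,3,4,5}, so it must be 6.
(r3,c3): row 3 has {1,3,4,6}; column 3 has {1,3,4,5}, so it must be 2.
(r3,c4): row 3 has {1,2,3,4,6}; column 4 has {1,3}, so it must be 5.
(r4,c1): row 4 has {2,3,4}; column 1 has {2,3,4,5,6}, so it must be 1.
(r4,c4): row 4 has {1,2,3,4}; column 4 has {1,3,5}, so it must be 6.
(r4,c6): row 4 has {1,2,3,4,6}; column 6 has {1,2,3,4,6}, so it must be 5.
(r5,c4): row 5 has {1,2,3,5,6}; column 4 has {1,3,5,6}, so it must be 4.
(r6,c3): row 6 has {1,3,4,5}; column 3 has {1,2,3,4,5}, so it must be 6.
(r6,c4): row 6 has {1,3,4,5,6}; column 4 has {1,3,4,5,6}, so it must be 2.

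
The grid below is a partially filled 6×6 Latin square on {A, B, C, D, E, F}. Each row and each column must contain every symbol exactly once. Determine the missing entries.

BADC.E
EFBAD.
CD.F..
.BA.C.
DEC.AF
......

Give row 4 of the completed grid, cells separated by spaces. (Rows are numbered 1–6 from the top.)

F B A E C D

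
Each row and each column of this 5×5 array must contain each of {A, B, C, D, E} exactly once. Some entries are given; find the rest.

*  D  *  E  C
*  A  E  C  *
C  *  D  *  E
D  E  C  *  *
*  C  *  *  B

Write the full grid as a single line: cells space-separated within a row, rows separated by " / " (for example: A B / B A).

A D B E C / B A E C D / C B D A E / D E C B A / E C A D B

Cell (r2,c1): row 2 has {A,C,E}; column 1 has {C,D} → B.
Cell (r2,c5): row 2 has {A,B,C,E}; column 5 has {B,C,E} → D.
Cell (r3,c2): row 3 has {C,D,E}; column 2 has {A,C,D,E} → B.
Cell (r3,c4): row 3 has {B,C,D,E}; column 4 has {C,E} → A.
Cell (r4,c4): row 4 has {C,D,E}; column 4 has {A,C,E} → B.
Cell (r4,c5): row 4 has {B,C,D,E}; column 5 has {B,C,D,E} → A.
Cell (r5,c3): row 5 has {B,C}; column 3 has {C,D,E} → A.
Cell (r5,c4): row 5 has {A,B,C}; column 4 has {A,B,C,E} → D.
Cell (r1,c1): row 1 has {C,D,E}; column 1 has {B,C,D} → A.
Cell (r1,c3): row 1 has {A,C,D,E}; column 3 has {A,C,D,E} → B.
Cell (r5,c1): row 5 has {A,B,C,D}; column 1 has {A,B,C,D} → E.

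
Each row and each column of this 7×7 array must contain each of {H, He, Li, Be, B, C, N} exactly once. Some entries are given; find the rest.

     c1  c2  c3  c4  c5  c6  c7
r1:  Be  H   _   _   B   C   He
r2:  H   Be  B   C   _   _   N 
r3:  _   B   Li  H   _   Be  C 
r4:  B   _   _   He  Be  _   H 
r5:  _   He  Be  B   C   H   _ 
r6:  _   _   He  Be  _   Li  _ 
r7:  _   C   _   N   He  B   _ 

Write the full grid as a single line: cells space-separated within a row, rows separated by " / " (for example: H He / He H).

Be H N Li B C He / H Be B C Li He N / He B Li H N Be C / B Li C He Be N H / N He Be B C H Li / C N He Be H Li B / Li C H N He B Be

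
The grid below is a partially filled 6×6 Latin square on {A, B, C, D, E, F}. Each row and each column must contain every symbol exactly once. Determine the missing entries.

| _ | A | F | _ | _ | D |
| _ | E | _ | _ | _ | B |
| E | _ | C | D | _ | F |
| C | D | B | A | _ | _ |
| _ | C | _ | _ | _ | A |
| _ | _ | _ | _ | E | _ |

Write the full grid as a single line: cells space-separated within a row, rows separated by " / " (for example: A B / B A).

B A F E C D / F E A C D B / E B C D A F / C D B A F E / D C E F B A / A F D B E C

(r1,c1) = B
(r1,c5) = C
(r3,c2) = B
(r3,c5) = A
(r4,c5) = F
(r4,c6) = E
(r6,c2) = F
(r6,c6) = C
(r1,c4) = E
(r2,c5) = D
(r5,c5) = B
(r6,c4) = B
(r2,c3) = A
(r5,c4) = F
(r6,c3) = D
(r2,c1) = F
(r2,c4) = C
(r5,c1) = D
(r5,c3) = E
(r6,c1) = A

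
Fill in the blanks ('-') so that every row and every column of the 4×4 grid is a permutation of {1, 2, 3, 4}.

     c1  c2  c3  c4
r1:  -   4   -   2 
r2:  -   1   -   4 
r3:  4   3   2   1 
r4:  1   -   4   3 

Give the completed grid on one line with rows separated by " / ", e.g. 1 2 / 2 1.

3 4 1 2 / 2 1 3 4 / 4 3 2 1 / 1 2 4 3

At row 1, column 1: row 1 has {2,4}; column 1 has {1,4}; that leaves 3.
At row 1, column 3: row 1 has {2,3,4}; column 3 has {2,4}; that leaves 1.
At row 2, column 1: row 2 has {1,4}; column 1 has {1,3,4}; that leaves 2.
At row 2, column 3: row 2 has {1,2,4}; column 3 has {1,2,4}; that leaves 3.
At row 4, column 2: row 4 has {1,3,4}; column 2 has {1,3,4}; that leaves 2.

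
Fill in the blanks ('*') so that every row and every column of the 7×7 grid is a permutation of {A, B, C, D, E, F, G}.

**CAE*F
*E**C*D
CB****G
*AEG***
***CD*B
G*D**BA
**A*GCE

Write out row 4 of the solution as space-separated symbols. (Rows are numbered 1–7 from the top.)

row 3 has {B,C,G}; column 3 has {A,C,D,E} — only F is left for (r3,c3).
row 3 has {B,C,F,G}; column 5 has {C,D,E,G} — only A is left for (r3,c5).
row 4 has {A,E,G}; column 7 has {A,B,D,E,F,G} — only C is left for (r4,c7).
row 5 has {B,C,D}; column 3 has {A,C,D,E,F} — only G is left for (r5,c3).
row 6 has {A,B,D,G}; column 5 has {A,C,D,E,G} — only F is left for (r6,c5).
row 2 has {C,D,E}; column 3 has {A,C,D,E,F,G} — only B is left for (r2,c3).
row 2 has {B,C,D,E}; column 4 has {A,C,G} — only F is left for (r2,c4).
row 4 has {A,C,E,G}; column 5 has {A,C,D,E,F,G} — only B is left for (r4,c5).
row 5 has {B,C,D,G}; column 2 has {A,B,E} — only F is left for (r5,c2).
row 6 has {A,B,D,F,G}; column 2 has {A,B,E,F} — only C is left for (r6,c2).
row 6 has {A,B,C,D,F,G}; column 4 has {A,C,F,G} — only E is left for (r6,c4).
row 7 has {A,C,E,G}; column 2 has {A,B,C,E,F} — only D is left for (r7,c2).
row 7 has {A,C,D,E,G}; column 4 has {A,C,E,F,G} — only B is left for (r7,c4).
row 1 has {A,C,E,F}; column 2 has {A,B,C,D,E,F} — only G is left for (r1,c2).
row 1 has {A,C,E,F,G}; column 6 has {B,C} — only D is left for (r1,c6).
row 2 has {B,C,D,E,F}; column 1 has {C,G} — only A is left for (r2,c1).
row 2 has {A,B,C,D,E,F}; column 6 has {B,C,D} — only G is left for (r2,c6).
row 3 has {A,B,C,F,G}; column 4 has {A,B,C,E,F,G} — only D is left for (r3,c4).
row 3 has {A,B,C,D,F,G}; column 6 has {B,C,D,G} — only E is left for (r3,c6).
row 4 has {A,B,C,E,G}; column 6 has {B,C,D,E,G} — only F is left for (r4,c6).
row 5 has {B,C,D,F,G}; column 1 has {A,C,G} — only E is left for (r5,c1).
row 5 has {B,C,D,E,F,G}; column 6 has {B,C,D,E,F,G} — only A is left for (r5,c6).
row 7 has {A,B,C,D,E,G}; column 1 has {A,C,E,G} — only F is left for (r7,c1).
row 1 has {A,C,D,E,F,G}; column 1 has {A,C,E,F,G} — only B is left for (r1,c1).
row 4 has {A,B,C,E,F,G}; column 1 has {A,B,C,E,F,G} — only D is left for (r4,c1).

D A E G B F C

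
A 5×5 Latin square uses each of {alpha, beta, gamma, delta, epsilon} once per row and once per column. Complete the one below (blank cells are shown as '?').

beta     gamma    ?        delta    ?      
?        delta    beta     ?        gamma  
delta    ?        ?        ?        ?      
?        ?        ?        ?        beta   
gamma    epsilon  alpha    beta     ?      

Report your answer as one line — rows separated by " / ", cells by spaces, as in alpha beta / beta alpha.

row 1 has {beta,gamma,delta}; column 3 has {alpha,beta} — only epsilon is left for (r1,c3).
row 1 has {beta,gamma,delta,epsilon}; column 5 has {beta,gamma} — only alpha is left for (r1,c5).
row 3 has {delta}; column 3 has {alpha,beta,epsilon} — only gamma is left for (r3,c3).
row 3 has {gamma,delta}; column 5 has {alpha,beta,gamma} — only epsilon is left for (r3,c5).
row 4 has {beta}; column 2 has {gamma,delta,epsilon} — only alpha is left for (r4,c2).
row 4 has {alpha,beta}; column 3 has {alpha,beta,gamma,epsilon} — only delta is left for (r4,c3).
row 5 has {alpha,beta,gamma,epsilon}; column 5 has {alpha,beta,gamma,epsilon} — only delta is left for (r5,c5).
row 3 has {gamma,delta,epsilon}; column 2 has {alpha,gamma,delta,epsilon} — only beta is left for (r3,c2).
row 3 has {beta,gamma,delta,epsilon}; column 4 has {beta,delta} — only alpha is left for (r3,c4).
row 4 has {alpha,beta,delta}; column 1 has {beta,gamma,delta} — only epsilon is left for (r4,c1).
row 4 has {alpha,beta,delta,epsilon}; column 4 has {alpha,beta,delta} — only gamma is left for (r4,c4).
row 2 has {beta,gamma,delta}; column 1 has {beta,gamma,delta,epsilon} — only alpha is left for (r2,c1).
row 2 has {alpha,beta,gamma,delta}; column 4 has {alpha,beta,gamma,delta} — only epsilon is left for (r2,c4).

beta gamma epsilon delta alpha / alpha delta beta epsilon gamma / delta beta gamma alpha epsilon / epsilon alpha delta gamma beta / gamma epsilon alpha beta delta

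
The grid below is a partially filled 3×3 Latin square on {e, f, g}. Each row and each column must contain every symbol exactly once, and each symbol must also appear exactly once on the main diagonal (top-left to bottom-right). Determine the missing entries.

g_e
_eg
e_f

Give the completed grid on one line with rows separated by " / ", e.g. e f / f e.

g f e / f e g / e g f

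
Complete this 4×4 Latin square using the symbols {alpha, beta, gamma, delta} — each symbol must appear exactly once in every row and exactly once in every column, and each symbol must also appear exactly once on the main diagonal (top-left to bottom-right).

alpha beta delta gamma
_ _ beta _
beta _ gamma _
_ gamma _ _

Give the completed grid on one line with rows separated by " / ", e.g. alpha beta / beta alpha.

row 2 has {beta}; column 2 has {beta,gamma}; the diagonal has {alpha,gamma} — only delta is left for (r2,c2).
row 2 has {beta,delta}; column 4 has {gamma} — only alpha is left for (r2,c4).
row 3 has {beta,gamma}; column 2 has {beta,gamma,delta} — only alpha is left for (r3,c2).
row 3 has {alpha,beta,gamma}; column 4 has {alpha,gamma} — only delta is left for (r3,c4).
row 4 has {gamma}; column 1 has {alpha,beta} — only delta is left for (r4,c1).
row 4 has {gamma,delta}; column 3 has {beta,gamma,delta} — only alpha is left for (r4,c3).
row 4 has {alpha,gamma,delta}; column 4 has {alpha,gamma,delta}; the diagonal has {alpha,gamma,delta} — only beta is left for (r4,c4).
row 2 has {alpha,beta,delta}; column 1 has {alpha,beta,delta} — only gamma is left for (r2,c1).

alpha beta delta gamma / gamma delta beta alpha / beta alpha gamma delta / delta gamma alpha beta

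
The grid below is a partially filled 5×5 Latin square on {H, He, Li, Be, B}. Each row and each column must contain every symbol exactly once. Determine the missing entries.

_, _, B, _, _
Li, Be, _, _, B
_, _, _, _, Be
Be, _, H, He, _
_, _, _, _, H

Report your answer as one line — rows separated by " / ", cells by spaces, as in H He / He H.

H Li B Be He / Li Be He H B / He H Li B Be / Be B H He Li / B He Be Li H

At row 2, column 3: row 2 has {Li,Be,B}; column 3 has {H,B}; that leaves He.
At row 2, column 4: row 2 has {He,Li,Be,B}; column 4 has {He}; that leaves H.
At row 3, column 3: row 3 has {Be}; column 3 has {H,He,B}; that leaves Li.
At row 3, column 4: row 3 has {Li,Be}; column 4 has {H,He}; that leaves B.
At row 4, column 5: row 4 has {H,He,Be}; column 5 has {H,Be,B}; that leaves Li.
At row 5, column 3: row 5 has {H}; column 3 has {H,He,Li,B}; that leaves Be.
At row 5, column 4: row 5 has {H,Be}; column 4 has {H,He,B}; that leaves Li.
At row 1, column 4: row 1 has {B}; column 4 has {H,He,Li,B}; that leaves Be.
At row 1, column 5: row 1 has {Be,B}; column 5 has {H,Li,Be,B}; that leaves He.
At row 4, column 2: row 4 has {H,He,Li,Be}; column 2 has {Be}; that leaves B.
At row 5, column 2: row 5 has {H,Li,Be}; column 2 has {Be,B}; that leaves He.
At row 1, column 1: row 1 has {He,Be,B}; column 1 has {Li,Be}; that leaves H.
At row 1, column 2: row 1 has {H,He,Be,B}; column 2 has {He,Be,B}; that leaves Li.
At row 3, column 1: row 3 has {Li,Be,B}; column 1 has {H,Li,Be}; that leaves He.
At row 3, column 2: row 3 has {He,Li,Be,B}; column 2 has {He,Li,Be,B}; that leaves H.
At row 5, column 1: row 5 has {H,He,Li,Be}; column 1 has {H,He,Li,Be}; that leaves B.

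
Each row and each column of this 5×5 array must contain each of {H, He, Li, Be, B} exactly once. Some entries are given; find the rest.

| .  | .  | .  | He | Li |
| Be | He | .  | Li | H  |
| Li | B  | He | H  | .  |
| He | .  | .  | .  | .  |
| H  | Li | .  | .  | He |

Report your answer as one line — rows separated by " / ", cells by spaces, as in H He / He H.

B Be H He Li / Be He B Li H / Li B He H Be / He H Li Be B / H Li Be B He

row 1 has {He,Li}; column 1 has {H,He,Li,Be} — only B is left for (r1,c1).
row 2 has {H,He,Li,Be}; column 3 has {He} — only B is left for (r2,c3).
row 3 has {H,He,Li,B}; column 5 has {H,He,Li} — only Be is left for (r3,c5).
row 4 has {He}; column 5 has {H,He,Li,Be} — only B is left for (r4,c5).
row 5 has {H,He,Li}; column 3 has {He,B} — only Be is left for (r5,c3).
row 5 has {H,He,Li,Be}; column 4 has {H,He,Li} — only B is left for (r5,c4).
row 1 has {He,Li,B}; column 3 has {He,Be,B} — only H is left for (r1,c3).
row 4 has {He,B}; column 3 has {H,He,Be,B} — only Li is left for (r4,c3).
row 4 has {He,Li,B}; column 4 has {H,He,Li,B} — only Be is left for (r4,c4).
row 1 has {H,He,Li,B}; column 2 has {He,Li,B} — only Be is left for (r1,c2).
row 4 has {He,Li,Be,B}; column 2 has {He,Li,Be,B} — only H is left for (r4,c2).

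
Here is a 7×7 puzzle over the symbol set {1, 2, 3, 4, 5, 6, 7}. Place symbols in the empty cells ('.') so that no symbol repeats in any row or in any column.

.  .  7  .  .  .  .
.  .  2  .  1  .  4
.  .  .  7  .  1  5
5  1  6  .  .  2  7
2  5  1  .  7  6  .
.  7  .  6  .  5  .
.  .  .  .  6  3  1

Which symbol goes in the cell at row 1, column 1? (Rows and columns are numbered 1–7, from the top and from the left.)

row 1 has {7}; column 6 has {1,2,3,5,6} — only 4 is left for (r1,c6).
row 2 has {1,2,4}; column 6 has {1,2,3,4,5,6} — only 7 is left for (r2,c6).
row 5 has {1,2,5,6,7}; column 7 has {1,4,5,7} — only 3 is left for (r5,c7).
row 6 has {5,6,7}; column 7 has {1,3,4,5,7} — only 2 is left for (r6,c7).
row 1 has {4,7}; column 7 has {1,2,3,4,5,7} — only 6 is left for (r1,c7).
row 5 has {1,2,3,5,6,7}; column 4 has {6,7} — only 4 is left for (r5,c4).
row 4 has {1,2,5,6,7}; column 4 has {4,6,7} — only 3 is left for (r4,c4).
row 4 has {1,2,3,5,6,7}; column 5 has {1,6,7} — only 4 is left for (r4,c5).
row 6 has {2,5,6,7}; column 5 has {1,4,6,7} — only 3 is left for (r6,c5).
row 2 has {1,2,4,7}; column 4 has {3,4,6,7} — only 5 is left for (r2,c4).
row 3 has {1,5,7}; column 5 has {1,3,4,6,7} — only 2 is left for (r3,c5).
row 6 has {2,3,5,6,7}; column 3 has {1,2,6,7} — only 4 is left for (r6,c3).
row 7 has {1,3,6}; column 3 has {1,2,4,6,7} — only 5 is left for (r7,c3).
row 7 has {1,3,5,6}; column 4 has {3,4,5,6,7} — only 2 is left for (r7,c4).
row 1 has {4,6,7}; column 4 has {2,3,4,5,6,7} — only 1 is left for (r1,c4).
row 1 has {1,4,6,7}; column 5 has {1,2,3,4,6,7} — only 5 is left for (r1,c5).
row 3 has {1,2,5,7}; column 3 has {1,2,4,5,6,7} — only 3 is left for (r3,c3).
row 6 has {2,3,4,5,6,7}; column 1 has {2,5} — only 1 is left for (r6,c1).
row 7 has {1,2,3,5,6}; column 2 has {1,5,7} — only 4 is left for (r7,c2).
row 1 has {1,4,5,6,7}; column 1 has {1,2,5} — only 3 is left for (r1,c1).

3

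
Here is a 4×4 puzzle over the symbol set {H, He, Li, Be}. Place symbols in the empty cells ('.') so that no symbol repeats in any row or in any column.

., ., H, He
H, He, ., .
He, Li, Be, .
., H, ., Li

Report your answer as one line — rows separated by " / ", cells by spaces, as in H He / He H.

Li Be H He / H He Li Be / He Li Be H / Be H He Li

(r1,c2) = Be
(r2,c3) = Li
(r2,c4) = Be
(r3,c4) = H
(r4,c1) = Be
(r4,c3) = He
(r1,c1) = Li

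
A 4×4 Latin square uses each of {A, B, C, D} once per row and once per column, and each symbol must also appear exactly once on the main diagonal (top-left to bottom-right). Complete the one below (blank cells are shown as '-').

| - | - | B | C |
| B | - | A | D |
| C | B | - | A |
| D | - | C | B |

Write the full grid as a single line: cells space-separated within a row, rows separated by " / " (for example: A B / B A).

A D B C / B C A D / C B D A / D A C B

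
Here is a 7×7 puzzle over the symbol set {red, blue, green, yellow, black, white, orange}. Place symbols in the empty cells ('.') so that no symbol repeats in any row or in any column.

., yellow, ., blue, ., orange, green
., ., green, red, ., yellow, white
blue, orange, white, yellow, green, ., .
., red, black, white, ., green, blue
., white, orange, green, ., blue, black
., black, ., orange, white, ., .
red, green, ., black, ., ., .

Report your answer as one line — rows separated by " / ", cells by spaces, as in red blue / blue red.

Cell (r1,c3): row 1 has {blue,green,yellow,orange}; column 3 has {green,black,white,orange} → red.
Cell (r1,c5): row 1 has {red,blue,green,yellow,orange}; column 5 has {green,white} → black.
Cell (r2,c2): row 2 has {red,green,yellow,white}; column 2 has {red,green,yellow,black,white,orange} → blue.
Cell (r2,c5): row 2 has {red,blue,green,yellow,white}; column 5 has {green,black,white} → orange.
Cell (r3,c7): row 3 has {blue,green,yellow,white,orange}; column 7 has {blue,green,black,white} → red.
Cell (r4,c5): row 4 has {red,blue,green,black,white}; column 5 has {green,black,white,orange} → yellow.
Cell (r5,c1): row 5 has {blue,green,black,white,orange}; column 1 has {red,blue} → yellow.
Cell (r5,c5): row 5 has {blue,green,yellow,black,white,orange}; column 5 has {green,yellow,black,white,orange} → red.
Cell (r6,c1): row 6 has {black,white,orange}; column 1 has {red,blue,yellow} → green.
Cell (r6,c6): row 6 has {green,black,white,orange}; column 6 has {blue,green,yellow,orange} → red.
Cell (r6,c7): row 6 has {red,green,black,white,orange}; column 7 has {red,blue,green,black,white} → yellow.
Cell (r7,c5): row 7 has {red,green,black}; column 5 has {red,green,yellow,black,white,orange} → blue.
Cell (r7,c6): row 7 has {red,blue,green,black}; column 6 has {red,blue,green,yellow,orange} → white.
Cell (r7,c7): row 7 has {red,blue,green,black,white}; column 7 has {red,blue,green,yellow,black,white} → orange.
Cell (r1,c1): row 1 has {red,blue,green,yellow,black,orange}; column 1 has {red,blue,green,yellow} → white.
Cell (r2,c1): row 2 has {red,blue,green,yellow,white,orange}; column 1 has {red,blue,green,yellow,white} → black.
Cell (r3,c6): row 3 has {red,blue,green,yellow,white,orange}; column 6 has {red,blue,green,yellow,white,orange} → black.
Cell (r4,c1): row 4 has {red,blue,green,yellow,black,white}; column 1 has {red,blue,green,yellow,black,white} → orange.
Cell (r6,c3): row 6 has {red,green,yellow,black,white,orange}; column 3 has {red,green,black,white,orange} → blue.
Cell (r7,c3): row 7 has {red,blue,green,black,white,orange}; column 3 has {red,blue,green,black,white,orange} → yellow.

white yellow red blue black orange green / black blue green red orange yellow white / blue orange white yellow green black red / orange red black white yellow green blue / yellow white orange green red blue black / green black blue orange white red yellow / red green yellow black blue white orange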